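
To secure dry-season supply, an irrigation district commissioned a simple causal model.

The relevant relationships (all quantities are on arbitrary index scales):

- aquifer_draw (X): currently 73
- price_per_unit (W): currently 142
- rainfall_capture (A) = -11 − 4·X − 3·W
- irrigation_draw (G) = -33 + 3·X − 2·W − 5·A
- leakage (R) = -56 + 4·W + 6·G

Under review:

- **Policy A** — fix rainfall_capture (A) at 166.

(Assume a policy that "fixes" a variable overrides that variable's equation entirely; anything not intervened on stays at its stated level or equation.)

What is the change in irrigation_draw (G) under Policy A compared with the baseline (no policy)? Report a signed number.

-4475

Baseline:
  X = 73
  W = 142
  A = -11 − 4·73 − 3·142 = -729
  G = -33 + 3·73 − 2·142 − 5·(-729) = 3547
Policy A (A := 166):
  X = 73
  W = 142
  A = 166
  G = -33 + 3·73 − 2·142 − 5·166 = -928
Change in G: -928 − 3547 = -4475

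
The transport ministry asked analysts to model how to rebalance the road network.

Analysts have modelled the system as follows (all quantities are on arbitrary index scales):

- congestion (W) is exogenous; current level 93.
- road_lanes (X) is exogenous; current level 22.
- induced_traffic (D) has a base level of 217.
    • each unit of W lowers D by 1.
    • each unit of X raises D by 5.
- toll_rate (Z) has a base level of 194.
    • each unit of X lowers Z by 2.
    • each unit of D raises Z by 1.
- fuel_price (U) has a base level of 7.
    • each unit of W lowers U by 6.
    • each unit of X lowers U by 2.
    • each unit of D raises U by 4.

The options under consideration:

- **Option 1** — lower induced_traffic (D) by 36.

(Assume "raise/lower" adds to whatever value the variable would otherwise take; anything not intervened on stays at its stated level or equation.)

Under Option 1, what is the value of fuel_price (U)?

Option 1 (D − 36):
  W = 93
  X = 22
  D = 217 − 93 + 5·22 (−36 from intervention) = 198
  U = 7 − 6·93 − 2·22 + 4·198 = 197

197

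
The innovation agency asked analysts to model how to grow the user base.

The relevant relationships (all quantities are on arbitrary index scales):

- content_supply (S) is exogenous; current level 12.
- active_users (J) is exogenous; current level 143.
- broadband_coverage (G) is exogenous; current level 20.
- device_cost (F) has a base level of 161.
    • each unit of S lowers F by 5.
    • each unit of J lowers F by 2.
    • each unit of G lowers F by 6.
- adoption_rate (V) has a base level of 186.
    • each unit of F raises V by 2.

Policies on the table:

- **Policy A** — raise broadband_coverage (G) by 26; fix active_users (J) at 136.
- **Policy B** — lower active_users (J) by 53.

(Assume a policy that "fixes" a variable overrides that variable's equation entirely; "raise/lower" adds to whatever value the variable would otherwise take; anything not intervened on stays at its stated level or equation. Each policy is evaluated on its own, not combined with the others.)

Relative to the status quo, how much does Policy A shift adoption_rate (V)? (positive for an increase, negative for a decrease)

-284

Baseline:
  S = 12
  J = 143
  G = 20
  F = 161 − 5·12 − 2·143 − 6·20 = -305
  V = 186 + 2·(-305) = -424
Policy A (G + 26, J := 136):
  S = 12
  J = 136
  G = 20 + 26 = 46
  F = 161 − 5·12 − 2·136 − 6·46 = -447
  V = 186 + 2·(-447) = -708
Change in V: -708 − (-424) = -284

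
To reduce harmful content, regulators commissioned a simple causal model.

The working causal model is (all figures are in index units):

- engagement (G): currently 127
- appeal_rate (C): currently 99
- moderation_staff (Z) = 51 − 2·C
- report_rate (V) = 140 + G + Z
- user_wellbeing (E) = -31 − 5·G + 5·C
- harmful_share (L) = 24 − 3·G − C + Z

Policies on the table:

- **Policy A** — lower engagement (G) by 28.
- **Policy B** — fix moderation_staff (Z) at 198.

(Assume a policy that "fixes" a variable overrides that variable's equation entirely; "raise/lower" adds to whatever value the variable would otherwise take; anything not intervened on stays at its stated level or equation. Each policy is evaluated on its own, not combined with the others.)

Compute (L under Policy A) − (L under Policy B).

Policy A (G − 28):
  G = 127 − 28 = 99
  C = 99
  Z = 51 − 2·99 = -147
  L = 24 − 3·99 − 99 + (-147) = -519
Policy B (Z := 198):
  G = 127
  C = 99
  Z = 198
  L = 24 − 3·127 − 99 + 198 = -258
L: -519 − (-258) = -261

-261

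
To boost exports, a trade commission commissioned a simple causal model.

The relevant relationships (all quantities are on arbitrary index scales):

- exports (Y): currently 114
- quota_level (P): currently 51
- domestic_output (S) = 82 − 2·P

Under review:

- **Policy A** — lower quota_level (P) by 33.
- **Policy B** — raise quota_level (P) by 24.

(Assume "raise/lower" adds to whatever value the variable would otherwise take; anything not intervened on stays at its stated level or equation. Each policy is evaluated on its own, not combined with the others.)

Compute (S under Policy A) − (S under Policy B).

114

Policy A (P − 33):
  P = 51 − 33 = 18
  S = 82 − 2·18 = 46
Policy B (P + 24):
  P = 51 + 24 = 75
  S = 82 − 2·75 = -68
S: 46 − (-68) = 114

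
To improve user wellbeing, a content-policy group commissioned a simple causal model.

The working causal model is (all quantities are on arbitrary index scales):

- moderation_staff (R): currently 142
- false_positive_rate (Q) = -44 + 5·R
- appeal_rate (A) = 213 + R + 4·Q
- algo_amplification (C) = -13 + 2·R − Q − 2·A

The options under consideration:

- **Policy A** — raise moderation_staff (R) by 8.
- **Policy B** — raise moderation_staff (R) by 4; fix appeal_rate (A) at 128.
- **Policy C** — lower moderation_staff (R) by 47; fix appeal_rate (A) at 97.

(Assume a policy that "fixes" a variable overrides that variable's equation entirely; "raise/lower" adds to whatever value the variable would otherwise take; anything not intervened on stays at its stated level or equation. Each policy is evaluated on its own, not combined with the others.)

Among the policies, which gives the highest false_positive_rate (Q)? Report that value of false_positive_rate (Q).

706

Policy A (R + 8):
  R = 142 + 8 = 150
  Q = -44 + 5·150 = 706
Policy B (R + 4, A := 128):
  R = 142 + 4 = 146
  Q = -44 + 5·146 = 686
Policy C (R − 47, A := 97):
  R = 142 − 47 = 95
  Q = -44 + 5·95 = 431
Comparing — Policy A: Q=706, Policy B: Q=686, Policy C: Q=431. Highest is 706 (Policy A).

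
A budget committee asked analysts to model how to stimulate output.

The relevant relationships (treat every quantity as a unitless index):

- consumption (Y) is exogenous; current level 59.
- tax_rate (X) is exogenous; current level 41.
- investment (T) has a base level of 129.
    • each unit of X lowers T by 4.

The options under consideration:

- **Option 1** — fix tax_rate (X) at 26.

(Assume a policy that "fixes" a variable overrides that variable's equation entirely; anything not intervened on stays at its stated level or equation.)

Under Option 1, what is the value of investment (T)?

Option 1 (X := 26):
  X = 26
  T = 129 − 4·26 = 25

25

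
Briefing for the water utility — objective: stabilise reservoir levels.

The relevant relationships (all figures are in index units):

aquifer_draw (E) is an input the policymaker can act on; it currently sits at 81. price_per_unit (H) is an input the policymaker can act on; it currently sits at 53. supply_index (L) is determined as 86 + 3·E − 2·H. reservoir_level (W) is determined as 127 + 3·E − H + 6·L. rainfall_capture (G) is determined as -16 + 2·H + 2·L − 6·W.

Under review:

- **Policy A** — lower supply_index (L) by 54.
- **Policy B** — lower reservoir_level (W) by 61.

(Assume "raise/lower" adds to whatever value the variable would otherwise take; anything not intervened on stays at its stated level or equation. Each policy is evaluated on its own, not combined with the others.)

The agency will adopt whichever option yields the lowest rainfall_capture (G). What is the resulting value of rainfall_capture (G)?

-9028

Policy A (L − 54):
  E = 81
  H = 53
  L = 86 + 3·81 − 2·53 (−54 from intervention) = 169
  W = 127 + 3·81 − 53 + 6·169 = 1331
  G = -16 + 2·53 + 2·169 − 6·1331 = -7558
Policy B (W − 61):
  E = 81
  H = 53
  L = 86 + 3·81 − 2·53 = 223
  W = 127 + 3·81 − 53 + 6·223 (−61 from intervention) = 1594
  G = -16 + 2·53 + 2·223 − 6·1594 = -9028
Comparing — Policy A: G=-7558, Policy B: G=-9028. Lowest is -9028 (Policy B).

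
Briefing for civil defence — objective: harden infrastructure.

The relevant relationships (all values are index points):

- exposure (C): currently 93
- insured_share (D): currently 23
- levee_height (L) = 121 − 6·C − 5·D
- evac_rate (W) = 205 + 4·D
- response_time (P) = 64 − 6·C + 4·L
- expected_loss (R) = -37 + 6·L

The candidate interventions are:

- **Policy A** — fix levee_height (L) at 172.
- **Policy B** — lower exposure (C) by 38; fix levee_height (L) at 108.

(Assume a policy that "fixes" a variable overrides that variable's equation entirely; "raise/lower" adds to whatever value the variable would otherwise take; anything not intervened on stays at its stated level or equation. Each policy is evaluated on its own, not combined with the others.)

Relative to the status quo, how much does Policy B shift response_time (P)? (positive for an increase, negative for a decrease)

Baseline:
  C = 93
  D = 23
  L = 121 − 6·93 − 5·23 = -552
  P = 64 − 6·93 + 4·(-552) = -2702
Policy B (C − 38, L := 108):
  C = 93 − 38 = 55
  D = 23
  L = 108
  P = 64 − 6·55 + 4·108 = 166
Change in P: 166 − (-2702) = 2868

2868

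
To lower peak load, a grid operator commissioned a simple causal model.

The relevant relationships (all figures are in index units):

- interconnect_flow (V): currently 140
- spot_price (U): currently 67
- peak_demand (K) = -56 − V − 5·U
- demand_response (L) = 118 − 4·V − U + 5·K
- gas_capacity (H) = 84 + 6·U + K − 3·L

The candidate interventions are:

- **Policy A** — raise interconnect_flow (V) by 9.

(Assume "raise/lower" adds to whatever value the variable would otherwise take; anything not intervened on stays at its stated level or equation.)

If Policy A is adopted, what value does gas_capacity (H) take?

Policy A (V + 9):
  V = 140 + 9 = 149
  U = 67
  K = -56 − 149 − 5·67 = -540
  L = 118 − 4·149 − 67 + 5·(-540) = -3245
  H = 84 + 6·67 + (-540) − 3·(-3245) = 9681

9681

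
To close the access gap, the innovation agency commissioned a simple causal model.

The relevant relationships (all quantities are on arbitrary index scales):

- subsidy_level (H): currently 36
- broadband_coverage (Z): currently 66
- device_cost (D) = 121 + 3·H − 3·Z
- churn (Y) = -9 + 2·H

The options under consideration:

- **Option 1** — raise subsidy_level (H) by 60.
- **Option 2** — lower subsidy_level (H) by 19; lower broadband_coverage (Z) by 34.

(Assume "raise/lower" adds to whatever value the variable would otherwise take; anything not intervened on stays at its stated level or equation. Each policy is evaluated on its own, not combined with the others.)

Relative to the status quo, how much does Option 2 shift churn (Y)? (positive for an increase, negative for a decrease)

Baseline:
  H = 36
  Y = -9 + 2·36 = 63
Option 2 (H − 19, Z − 34):
  H = 36 − 19 = 17
  Y = -9 + 2·17 = 25
Change in Y: 25 − 63 = -38

-38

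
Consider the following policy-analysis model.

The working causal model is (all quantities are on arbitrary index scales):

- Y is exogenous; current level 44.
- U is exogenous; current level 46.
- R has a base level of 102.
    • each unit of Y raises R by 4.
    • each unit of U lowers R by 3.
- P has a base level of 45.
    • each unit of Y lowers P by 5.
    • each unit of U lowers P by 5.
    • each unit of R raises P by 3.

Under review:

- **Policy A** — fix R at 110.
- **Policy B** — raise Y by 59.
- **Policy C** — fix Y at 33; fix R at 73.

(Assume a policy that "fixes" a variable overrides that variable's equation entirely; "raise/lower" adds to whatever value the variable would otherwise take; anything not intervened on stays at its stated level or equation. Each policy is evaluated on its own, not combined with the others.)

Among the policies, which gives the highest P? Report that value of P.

Policy A (R := 110):
  Y = 44
  U = 46
  R = 110
  P = 45 − 5·44 − 5·46 + 3·110 = -75
Policy B (Y + 59):
  Y = 44 + 59 = 103
  U = 46
  R = 102 + 4·103 − 3·46 = 376
  P = 45 − 5·103 − 5·46 + 3·376 = 428
Policy C (Y := 33, R := 73):
  Y = 33
  U = 46
  R = 73
  P = 45 − 5·33 − 5·46 + 3·73 = -131
Comparing — Policy A: P=-75, Policy B: P=428, Policy C: P=-131. Highest is 428 (Policy B).

428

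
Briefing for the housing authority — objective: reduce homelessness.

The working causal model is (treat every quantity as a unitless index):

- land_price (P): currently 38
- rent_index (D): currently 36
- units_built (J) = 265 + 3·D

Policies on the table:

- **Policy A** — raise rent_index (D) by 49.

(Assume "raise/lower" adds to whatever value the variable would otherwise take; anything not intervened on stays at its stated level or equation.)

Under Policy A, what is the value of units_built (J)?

520

Policy A (D + 49):
  D = 36 + 49 = 85
  J = 265 + 3·85 = 520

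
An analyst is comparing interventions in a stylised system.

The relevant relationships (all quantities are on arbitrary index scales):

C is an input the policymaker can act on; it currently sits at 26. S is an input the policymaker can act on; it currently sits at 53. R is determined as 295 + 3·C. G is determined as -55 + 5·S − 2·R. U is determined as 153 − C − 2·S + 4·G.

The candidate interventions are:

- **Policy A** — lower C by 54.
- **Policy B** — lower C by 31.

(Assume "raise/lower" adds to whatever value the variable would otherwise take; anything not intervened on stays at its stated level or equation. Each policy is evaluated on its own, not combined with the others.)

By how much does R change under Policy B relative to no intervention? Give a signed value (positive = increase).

-93

Baseline:
  C = 26
  R = 295 + 3·26 = 373
Policy B (C − 31):
  C = 26 − 31 = -5
  R = 295 + 3·(-5) = 280
Change in R: 280 − 373 = -93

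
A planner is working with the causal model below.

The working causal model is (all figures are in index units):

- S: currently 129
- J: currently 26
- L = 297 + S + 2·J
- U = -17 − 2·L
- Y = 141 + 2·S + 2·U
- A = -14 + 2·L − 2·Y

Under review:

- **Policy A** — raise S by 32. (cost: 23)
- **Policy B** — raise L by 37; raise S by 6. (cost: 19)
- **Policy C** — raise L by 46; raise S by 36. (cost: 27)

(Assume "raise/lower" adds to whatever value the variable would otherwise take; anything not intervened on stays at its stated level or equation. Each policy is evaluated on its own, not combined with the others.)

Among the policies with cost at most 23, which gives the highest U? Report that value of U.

Policy A (S + 32):
  S = 129 + 32 = 161
  J = 26
  L = 297 + 161 + 2·26 = 510
  U = -17 − 2·510 = -1037
Policy B (L + 37, S + 6):
  S = 129 + 6 = 135
  J = 26
  L = 297 + 135 + 2·26 (+37 from intervention) = 521
  U = -17 − 2·521 = -1059
Comparing — Policy A: U=-1037, Policy B: U=-1059. Highest is -1037 (Policy A).

-1037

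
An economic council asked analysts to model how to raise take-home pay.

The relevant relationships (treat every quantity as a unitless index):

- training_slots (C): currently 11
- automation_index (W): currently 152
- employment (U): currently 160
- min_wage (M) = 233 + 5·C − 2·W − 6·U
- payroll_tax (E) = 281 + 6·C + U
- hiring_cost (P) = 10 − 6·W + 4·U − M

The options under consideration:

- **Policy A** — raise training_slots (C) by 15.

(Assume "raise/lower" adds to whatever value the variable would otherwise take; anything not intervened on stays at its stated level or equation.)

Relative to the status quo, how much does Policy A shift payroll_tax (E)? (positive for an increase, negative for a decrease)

90

Baseline:
  C = 11
  U = 160
  E = 281 + 6·11 + 160 = 507
Policy A (C + 15):
  C = 11 + 15 = 26
  U = 160
  E = 281 + 6·26 + 160 = 597
Change in E: 597 − 507 = 90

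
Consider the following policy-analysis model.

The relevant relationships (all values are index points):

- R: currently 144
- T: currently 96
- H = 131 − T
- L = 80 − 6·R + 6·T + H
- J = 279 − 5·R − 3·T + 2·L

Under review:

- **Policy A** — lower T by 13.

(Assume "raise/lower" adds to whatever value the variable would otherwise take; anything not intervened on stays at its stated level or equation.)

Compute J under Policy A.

Policy A (T − 13):
  R = 144
  T = 96 − 13 = 83
  H = 131 − 83 = 48
  L = 80 − 6·144 + 6·83 + 48 = -238
  J = 279 − 5·144 − 3·83 + 2·(-238) = -1166

-1166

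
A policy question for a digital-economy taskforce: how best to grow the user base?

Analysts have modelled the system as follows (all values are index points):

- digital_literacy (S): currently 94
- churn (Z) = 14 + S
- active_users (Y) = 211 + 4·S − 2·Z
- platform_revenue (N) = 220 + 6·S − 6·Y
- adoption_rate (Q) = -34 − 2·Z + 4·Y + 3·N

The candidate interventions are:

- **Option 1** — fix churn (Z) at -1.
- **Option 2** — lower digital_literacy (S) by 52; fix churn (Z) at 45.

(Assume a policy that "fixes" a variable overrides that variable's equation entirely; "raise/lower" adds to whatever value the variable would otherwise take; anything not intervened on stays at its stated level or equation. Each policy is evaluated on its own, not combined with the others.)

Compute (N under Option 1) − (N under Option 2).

Option 1 (Z := -1):
  S = 94
  Z = -1
  Y = 211 + 4·94 − 2·(-1) = 589
  N = 220 + 6·94 − 6·589 = -2750
Option 2 (S − 52, Z := 45):
  S = 94 − 52 = 42
  Z = 45
  Y = 211 + 4·42 − 2·45 = 289
  N = 220 + 6·42 − 6·289 = -1262
N: -2750 − (-1262) = -1488

-1488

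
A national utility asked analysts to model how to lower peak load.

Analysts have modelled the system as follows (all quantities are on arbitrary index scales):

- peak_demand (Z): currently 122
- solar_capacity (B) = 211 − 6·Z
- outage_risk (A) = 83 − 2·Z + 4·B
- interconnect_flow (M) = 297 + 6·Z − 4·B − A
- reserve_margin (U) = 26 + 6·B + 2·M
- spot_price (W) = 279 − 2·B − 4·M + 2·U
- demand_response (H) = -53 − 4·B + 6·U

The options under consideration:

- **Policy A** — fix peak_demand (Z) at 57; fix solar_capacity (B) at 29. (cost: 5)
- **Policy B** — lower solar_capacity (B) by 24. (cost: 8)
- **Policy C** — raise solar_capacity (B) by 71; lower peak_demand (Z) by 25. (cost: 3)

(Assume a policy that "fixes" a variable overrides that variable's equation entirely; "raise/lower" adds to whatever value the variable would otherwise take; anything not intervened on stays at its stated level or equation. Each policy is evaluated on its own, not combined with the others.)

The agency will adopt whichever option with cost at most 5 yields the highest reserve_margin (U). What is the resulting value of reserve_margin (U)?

5006

Policy A (Z := 57, B := 29):
  Z = 57
  B = 29
  A = 83 − 2·57 + 4·29 = 85
  M = 297 + 6·57 − 4·29 − 85 = 438
  U = 26 + 6·29 + 2·438 = 1076
Policy C (B + 71, Z − 25):
  Z = 122 − 25 = 97
  B = 211 − 6·97 (+71 from intervention) = -300
  A = 83 − 2·97 + 4·(-300) = -1311
  M = 297 + 6·97 − 4·(-300) − (-1311) = 3390
  U = 26 + 6·(-300) + 2·3390 = 5006
Comparing — Policy A: U=1076, Policy C: U=5006. Highest is 5006 (Policy C).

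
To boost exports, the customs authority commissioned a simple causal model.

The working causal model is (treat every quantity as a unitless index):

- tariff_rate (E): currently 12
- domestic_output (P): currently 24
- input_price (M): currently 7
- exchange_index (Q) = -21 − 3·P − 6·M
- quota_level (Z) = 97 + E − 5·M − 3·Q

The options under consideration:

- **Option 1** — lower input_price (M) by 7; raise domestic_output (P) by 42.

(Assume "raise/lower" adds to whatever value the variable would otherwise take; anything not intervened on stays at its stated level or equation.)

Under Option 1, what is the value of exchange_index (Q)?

Option 1 (M − 7, P + 42):
  P = 24 + 42 = 66
  M = 7 − 7 = 0
  Q = -21 − 3·66 − 6·0 = -219

-219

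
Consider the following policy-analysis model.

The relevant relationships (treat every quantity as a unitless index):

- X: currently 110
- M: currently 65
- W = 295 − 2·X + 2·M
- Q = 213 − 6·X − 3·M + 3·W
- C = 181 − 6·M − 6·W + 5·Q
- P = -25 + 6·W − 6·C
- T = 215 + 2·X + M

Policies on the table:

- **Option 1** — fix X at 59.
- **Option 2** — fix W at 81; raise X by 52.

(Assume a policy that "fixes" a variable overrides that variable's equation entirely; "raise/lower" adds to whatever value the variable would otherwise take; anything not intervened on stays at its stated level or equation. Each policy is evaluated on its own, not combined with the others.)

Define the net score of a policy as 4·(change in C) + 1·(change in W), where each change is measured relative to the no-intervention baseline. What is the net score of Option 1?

9894

Baseline:
  X = 110
  M = 65
  W = 295 − 2·110 + 2·65 = 205
  Q = 213 − 6·110 − 3·65 + 3·205 = -27
  C = 181 − 6·65 − 6·205 + 5·(-27) = -1574
Option 1 (X := 59):
  X = 59
  M = 65
  W = 295 − 2·59 + 2·65 = 307
  Q = 213 − 6·59 − 3·65 + 3·307 = 585
  C = 181 − 6·65 − 6·307 + 5·585 = 874
ΔC = 874 − (-1574) = 2448; ΔW = 307 − 205 = 102
Score = 4·2448 + 1·102 = 9894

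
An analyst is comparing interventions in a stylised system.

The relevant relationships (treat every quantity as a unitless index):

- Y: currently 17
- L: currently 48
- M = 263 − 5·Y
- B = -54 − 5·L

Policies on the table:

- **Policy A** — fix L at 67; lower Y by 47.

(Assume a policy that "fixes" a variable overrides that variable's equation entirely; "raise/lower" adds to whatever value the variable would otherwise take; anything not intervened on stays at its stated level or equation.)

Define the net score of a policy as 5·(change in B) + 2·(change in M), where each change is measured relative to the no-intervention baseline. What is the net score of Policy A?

-5

Baseline:
  Y = 17
  L = 48
  M = 263 − 5·17 = 178
  B = -54 − 5·48 = -294
Policy A (L := 67, Y − 47):
  Y = 17 − 47 = -30
  L = 67
  M = 263 − 5·(-30) = 413
  B = -54 − 5·67 = -389
ΔB = -389 − (-294) = -95; ΔM = 413 − 178 = 235
Score = 5·(-95) + 2·235 = -5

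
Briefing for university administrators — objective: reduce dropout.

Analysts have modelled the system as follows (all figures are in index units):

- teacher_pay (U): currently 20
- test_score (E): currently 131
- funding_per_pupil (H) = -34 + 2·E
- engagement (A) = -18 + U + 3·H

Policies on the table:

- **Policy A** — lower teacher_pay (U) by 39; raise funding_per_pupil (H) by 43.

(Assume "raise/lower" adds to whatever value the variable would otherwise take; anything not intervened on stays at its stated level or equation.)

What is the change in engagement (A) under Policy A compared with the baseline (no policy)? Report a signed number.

90

Baseline:
  U = 20
  E = 131
  H = -34 + 2·131 = 228
  A = -18 + 20 + 3·228 = 686
Policy A (U − 39, H + 43):
  U = 20 − 39 = -19
  E = 131
  H = -34 + 2·131 (+43 from intervention) = 271
  A = -18 + (-19) + 3·271 = 776
Change in A: 776 − 686 = 90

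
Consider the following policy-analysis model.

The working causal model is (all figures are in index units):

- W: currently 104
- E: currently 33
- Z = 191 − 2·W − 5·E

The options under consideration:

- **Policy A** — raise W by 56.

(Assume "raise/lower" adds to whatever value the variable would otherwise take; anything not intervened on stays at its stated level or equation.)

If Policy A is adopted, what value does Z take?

-294

Policy A (W + 56):
  W = 104 + 56 = 160
  E = 33
  Z = 191 − 2·160 − 5·33 = -294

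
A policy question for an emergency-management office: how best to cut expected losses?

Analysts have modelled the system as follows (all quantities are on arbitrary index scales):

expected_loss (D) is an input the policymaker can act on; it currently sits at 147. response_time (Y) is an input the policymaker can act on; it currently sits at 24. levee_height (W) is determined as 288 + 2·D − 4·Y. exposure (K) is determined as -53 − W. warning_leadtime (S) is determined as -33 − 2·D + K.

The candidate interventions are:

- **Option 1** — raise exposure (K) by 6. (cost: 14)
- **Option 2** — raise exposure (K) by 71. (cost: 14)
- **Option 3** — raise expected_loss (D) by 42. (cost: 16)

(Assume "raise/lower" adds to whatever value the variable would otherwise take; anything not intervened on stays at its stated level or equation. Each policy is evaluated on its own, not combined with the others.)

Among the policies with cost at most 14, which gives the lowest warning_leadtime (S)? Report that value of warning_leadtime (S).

Option 1 (K + 6):
  D = 147
  Y = 24
  W = 288 + 2·147 − 4·24 = 486
  K = -53 − 486 (+6 from intervention) = -533
  S = -33 − 2·147 + (-533) = -860
Option 2 (K + 71):
  D = 147
  Y = 24
  W = 288 + 2·147 − 4·24 = 486
  K = -53 − 486 (+71 from intervention) = -468
  S = -33 − 2·147 + (-468) = -795
Comparing — Option 1: S=-860, Option 2: S=-795. Lowest is -860 (Option 1).

-860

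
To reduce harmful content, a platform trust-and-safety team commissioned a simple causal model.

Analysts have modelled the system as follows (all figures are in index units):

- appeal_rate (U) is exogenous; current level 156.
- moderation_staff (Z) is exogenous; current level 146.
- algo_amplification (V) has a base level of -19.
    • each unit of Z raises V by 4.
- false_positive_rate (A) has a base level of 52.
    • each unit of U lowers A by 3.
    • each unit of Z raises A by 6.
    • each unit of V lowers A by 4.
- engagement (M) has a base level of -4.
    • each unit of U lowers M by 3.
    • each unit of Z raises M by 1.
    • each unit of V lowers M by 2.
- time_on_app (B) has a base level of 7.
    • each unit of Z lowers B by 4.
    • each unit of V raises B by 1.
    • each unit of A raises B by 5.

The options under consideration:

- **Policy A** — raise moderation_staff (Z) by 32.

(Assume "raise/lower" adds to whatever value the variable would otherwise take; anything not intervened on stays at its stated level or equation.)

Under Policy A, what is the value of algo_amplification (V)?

Policy A (Z + 32):
  Z = 146 + 32 = 178
  V = -19 + 4·178 = 693

693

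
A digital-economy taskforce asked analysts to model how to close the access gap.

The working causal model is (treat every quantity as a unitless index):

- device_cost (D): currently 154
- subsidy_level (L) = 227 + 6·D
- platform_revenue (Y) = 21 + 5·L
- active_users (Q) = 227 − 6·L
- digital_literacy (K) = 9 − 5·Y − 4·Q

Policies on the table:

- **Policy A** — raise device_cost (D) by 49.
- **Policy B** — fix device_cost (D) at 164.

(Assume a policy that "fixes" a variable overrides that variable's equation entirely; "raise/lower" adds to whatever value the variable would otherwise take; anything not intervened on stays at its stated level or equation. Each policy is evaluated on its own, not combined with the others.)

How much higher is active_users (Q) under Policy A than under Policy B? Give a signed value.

-1404

Policy A (D + 49):
  D = 154 + 49 = 203
  L = 227 + 6·203 = 1445
  Q = 227 − 6·1445 = -8443
Policy B (D := 164):
  D = 164
  L = 227 + 6·164 = 1211
  Q = 227 − 6·1211 = -7039
Q: -8443 − (-7039) = -1404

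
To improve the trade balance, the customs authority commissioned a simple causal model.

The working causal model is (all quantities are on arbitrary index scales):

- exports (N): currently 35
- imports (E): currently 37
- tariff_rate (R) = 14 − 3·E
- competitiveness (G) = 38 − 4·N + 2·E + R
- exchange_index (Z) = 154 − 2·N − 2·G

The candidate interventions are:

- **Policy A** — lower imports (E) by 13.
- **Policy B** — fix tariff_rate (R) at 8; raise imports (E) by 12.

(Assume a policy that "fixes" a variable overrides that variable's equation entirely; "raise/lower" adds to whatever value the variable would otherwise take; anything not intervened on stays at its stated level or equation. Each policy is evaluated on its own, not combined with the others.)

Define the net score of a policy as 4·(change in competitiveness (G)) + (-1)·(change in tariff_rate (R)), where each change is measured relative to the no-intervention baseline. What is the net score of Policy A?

13

Baseline:
  N = 35
  E = 37
  R = 14 − 3·37 = -97
  G = 38 − 4·35 + 2·37 + (-97) = -125
Policy A (E − 13):
  N = 35
  E = 37 − 13 = 24
  R = 14 − 3·24 = -58
  G = 38 − 4·35 + 2·24 + (-58) = -112
ΔG = -112 − (-125) = 13; ΔR = -58 − (-97) = 39
Score = 4·13 + (-1)·39 = 13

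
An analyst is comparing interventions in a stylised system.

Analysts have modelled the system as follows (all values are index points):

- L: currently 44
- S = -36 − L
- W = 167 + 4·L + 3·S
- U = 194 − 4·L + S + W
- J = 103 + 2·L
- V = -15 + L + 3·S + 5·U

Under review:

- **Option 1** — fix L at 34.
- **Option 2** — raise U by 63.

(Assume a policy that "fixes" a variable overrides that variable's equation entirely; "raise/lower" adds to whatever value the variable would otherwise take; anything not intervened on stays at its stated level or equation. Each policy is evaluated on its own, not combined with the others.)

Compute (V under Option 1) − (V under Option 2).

-95

Option 1 (L := 34):
  L = 34
  S = -36 − 34 = -70
  W = 167 + 4·34 + 3·(-70) = 93
  U = 194 − 4·34 + (-70) + 93 = 81
  V = -15 + 34 + 3·(-70) + 5·81 = 214
Option 2 (U + 63):
  L = 44
  S = -36 − 44 = -80
  W = 167 + 4·44 + 3·(-80) = 103
  U = 194 − 4·44 + (-80) + 103 (+63 from intervention) = 104
  V = -15 + 44 + 3·(-80) + 5·104 = 309
V: 214 − 309 = -95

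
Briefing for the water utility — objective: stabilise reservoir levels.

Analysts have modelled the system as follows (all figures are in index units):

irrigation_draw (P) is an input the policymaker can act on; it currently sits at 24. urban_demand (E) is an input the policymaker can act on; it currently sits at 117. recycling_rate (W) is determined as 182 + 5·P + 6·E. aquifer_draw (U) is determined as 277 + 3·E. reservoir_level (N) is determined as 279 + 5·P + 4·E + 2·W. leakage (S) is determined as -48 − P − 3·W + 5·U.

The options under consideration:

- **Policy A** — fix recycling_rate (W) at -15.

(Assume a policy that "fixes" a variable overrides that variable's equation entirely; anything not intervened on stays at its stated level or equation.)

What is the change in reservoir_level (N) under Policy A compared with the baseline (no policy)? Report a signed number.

Baseline:
  P = 24
  E = 117
  W = 182 + 5·24 + 6·117 = 1004
  N = 279 + 5·24 + 4·117 + 2·1004 = 2875
Policy A (W := -15):
  P = 24
  E = 117
  W = -15
  N = 279 + 5·24 + 4·117 + 2·(-15) = 837
Change in N: 837 − 2875 = -2038

-2038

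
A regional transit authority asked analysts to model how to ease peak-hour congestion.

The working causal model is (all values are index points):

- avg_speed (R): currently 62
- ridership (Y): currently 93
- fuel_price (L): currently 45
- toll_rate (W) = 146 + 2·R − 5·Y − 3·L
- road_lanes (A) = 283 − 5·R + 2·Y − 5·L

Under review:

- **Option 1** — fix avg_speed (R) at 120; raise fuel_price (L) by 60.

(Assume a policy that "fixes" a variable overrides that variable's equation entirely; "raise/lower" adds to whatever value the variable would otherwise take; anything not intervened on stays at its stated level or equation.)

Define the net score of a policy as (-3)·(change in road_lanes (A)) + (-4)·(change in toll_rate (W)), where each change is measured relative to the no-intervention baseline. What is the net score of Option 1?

2026

Baseline:
  R = 62
  Y = 93
  L = 45
  W = 146 + 2·62 − 5·93 − 3·45 = -330
  A = 283 − 5·62 + 2·93 − 5·45 = -66
Option 1 (R := 120, L + 60):
  R = 120
  Y = 93
  L = 45 + 60 = 105
  W = 146 + 2·120 − 5·93 − 3·105 = -394
  A = 283 − 5·120 + 2·93 − 5·105 = -656
ΔA = -656 − (-66) = -590; ΔW = -394 − (-330) = -64
Score = (-3)·(-590) + (-4)·(-64) = 2026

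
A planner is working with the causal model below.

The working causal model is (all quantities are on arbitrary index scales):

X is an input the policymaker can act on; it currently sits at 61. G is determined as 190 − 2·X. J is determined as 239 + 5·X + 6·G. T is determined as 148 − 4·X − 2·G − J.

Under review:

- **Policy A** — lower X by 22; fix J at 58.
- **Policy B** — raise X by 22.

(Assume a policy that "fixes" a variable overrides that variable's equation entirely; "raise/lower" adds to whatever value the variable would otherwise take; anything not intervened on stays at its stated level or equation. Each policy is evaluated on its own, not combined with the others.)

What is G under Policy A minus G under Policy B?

Policy A (X − 22, J := 58):
  X = 61 − 22 = 39
  G = 190 − 2·39 = 112
Policy B (X + 22):
  X = 61 + 22 = 83
  G = 190 − 2·83 = 24
G: 112 − 24 = 88

88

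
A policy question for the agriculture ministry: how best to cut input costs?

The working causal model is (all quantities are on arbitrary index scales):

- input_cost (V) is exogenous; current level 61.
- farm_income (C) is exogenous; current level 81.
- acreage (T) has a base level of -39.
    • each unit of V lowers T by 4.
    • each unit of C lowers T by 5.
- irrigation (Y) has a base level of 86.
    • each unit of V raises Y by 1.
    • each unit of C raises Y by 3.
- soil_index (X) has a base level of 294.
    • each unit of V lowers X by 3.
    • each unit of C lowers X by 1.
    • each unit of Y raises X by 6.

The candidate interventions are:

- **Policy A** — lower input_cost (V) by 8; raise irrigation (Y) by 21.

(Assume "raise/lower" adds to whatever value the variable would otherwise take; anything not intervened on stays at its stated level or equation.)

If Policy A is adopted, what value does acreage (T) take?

Policy A (V − 8, Y + 21):
  V = 61 − 8 = 53
  C = 81
  T = -39 − 4·53 − 5·81 = -656

-656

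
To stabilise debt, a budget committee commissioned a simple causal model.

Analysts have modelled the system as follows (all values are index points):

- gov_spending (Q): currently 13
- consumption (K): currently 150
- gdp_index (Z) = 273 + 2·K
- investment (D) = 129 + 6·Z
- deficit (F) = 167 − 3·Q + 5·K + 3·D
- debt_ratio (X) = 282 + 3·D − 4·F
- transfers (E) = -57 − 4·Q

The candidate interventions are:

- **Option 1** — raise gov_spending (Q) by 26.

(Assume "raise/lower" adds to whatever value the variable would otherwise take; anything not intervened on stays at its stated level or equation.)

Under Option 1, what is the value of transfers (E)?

-213

Option 1 (Q + 26):
  Q = 13 + 26 = 39
  E = -57 − 4·39 = -213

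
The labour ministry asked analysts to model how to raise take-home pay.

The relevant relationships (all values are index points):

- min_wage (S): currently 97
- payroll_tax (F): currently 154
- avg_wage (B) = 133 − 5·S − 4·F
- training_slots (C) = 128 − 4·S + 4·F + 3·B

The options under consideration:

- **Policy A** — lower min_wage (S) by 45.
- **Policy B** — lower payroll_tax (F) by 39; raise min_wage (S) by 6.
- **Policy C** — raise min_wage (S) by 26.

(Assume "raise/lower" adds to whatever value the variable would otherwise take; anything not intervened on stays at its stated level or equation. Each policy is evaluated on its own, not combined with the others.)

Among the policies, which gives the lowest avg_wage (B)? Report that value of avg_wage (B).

-1098

Policy A (S − 45):
  S = 97 − 45 = 52
  F = 154
  B = 133 − 5·52 − 4·154 = -743
Policy B (F − 39, S + 6):
  S = 97 + 6 = 103
  F = 154 − 39 = 115
  B = 133 − 5·103 − 4·115 = -842
Policy C (S + 26):
  S = 97 + 26 = 123
  F = 154
  B = 133 − 5·123 − 4·154 = -1098
Comparing — Policy A: B=-743, Policy B: B=-842, Policy C: B=-1098. Lowest is -1098 (Policy C).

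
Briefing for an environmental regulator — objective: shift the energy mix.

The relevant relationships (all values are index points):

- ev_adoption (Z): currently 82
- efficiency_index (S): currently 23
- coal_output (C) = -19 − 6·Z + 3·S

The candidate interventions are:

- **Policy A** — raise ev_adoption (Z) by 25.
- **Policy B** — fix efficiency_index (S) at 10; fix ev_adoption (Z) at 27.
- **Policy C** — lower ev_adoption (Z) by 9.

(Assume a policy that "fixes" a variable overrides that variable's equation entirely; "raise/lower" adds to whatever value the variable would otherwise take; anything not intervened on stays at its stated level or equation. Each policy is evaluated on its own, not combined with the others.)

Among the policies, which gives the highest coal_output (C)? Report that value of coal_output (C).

Policy A (Z + 25):
  Z = 82 + 25 = 107
  S = 23
  C = -19 − 6·107 + 3·23 = -592
Policy B (S := 10, Z := 27):
  Z = 27
  S = 10
  C = -19 − 6·27 + 3·10 = -151
Policy C (Z − 9):
  Z = 82 − 9 = 73
  S = 23
  C = -19 − 6·73 + 3·23 = -388
Comparing — Policy A: C=-592, Policy B: C=-151, Policy C: C=-388. Highest is -151 (Policy B).

-151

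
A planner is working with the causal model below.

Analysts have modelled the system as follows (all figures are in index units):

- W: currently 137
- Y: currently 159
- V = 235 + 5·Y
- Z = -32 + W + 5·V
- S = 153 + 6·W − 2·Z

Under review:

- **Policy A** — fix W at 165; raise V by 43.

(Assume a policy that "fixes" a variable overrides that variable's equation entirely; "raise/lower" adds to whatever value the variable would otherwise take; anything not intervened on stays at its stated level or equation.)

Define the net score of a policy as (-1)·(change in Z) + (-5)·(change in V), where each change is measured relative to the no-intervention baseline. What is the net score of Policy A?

-458

Baseline:
  W = 137
  Y = 159
  V = 235 + 5·159 = 1030
  Z = -32 + 137 + 5·1030 = 5255
Policy A (W := 165, V + 43):
  W = 165
  Y = 159
  V = 235 + 5·159 (+43 from intervention) = 1073
  Z = -32 + 165 + 5·1073 = 5498
ΔZ = 5498 − 5255 = 243; ΔV = 1073 − 1030 = 43
Score = (-1)·243 + (-5)·43 = -458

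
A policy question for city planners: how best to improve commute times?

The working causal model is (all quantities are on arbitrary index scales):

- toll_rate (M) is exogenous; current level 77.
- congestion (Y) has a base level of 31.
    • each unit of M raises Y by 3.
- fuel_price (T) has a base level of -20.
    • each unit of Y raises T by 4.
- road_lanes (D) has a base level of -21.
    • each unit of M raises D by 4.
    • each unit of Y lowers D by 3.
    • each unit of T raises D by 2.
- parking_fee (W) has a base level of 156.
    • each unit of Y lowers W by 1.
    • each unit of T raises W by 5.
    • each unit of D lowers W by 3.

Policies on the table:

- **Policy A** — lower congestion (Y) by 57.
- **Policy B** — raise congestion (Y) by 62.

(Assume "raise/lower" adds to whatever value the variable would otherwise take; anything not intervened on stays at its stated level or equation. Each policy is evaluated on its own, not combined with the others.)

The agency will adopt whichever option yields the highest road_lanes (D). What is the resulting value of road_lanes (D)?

Policy A (Y − 57):
  M = 77
  Y = 31 + 3·77 (−57 from intervention) = 205
  T = -20 + 4·205 = 800
  D = -21 + 4·77 − 3·205 + 2·800 = 1272
Policy B (Y + 62):
  M = 77
  Y = 31 + 3·77 (+62 from intervention) = 324
  T = -20 + 4·324 = 1276
  D = -21 + 4·77 − 3·324 + 2·1276 = 1867
Comparing — Policy A: D=1272, Policy B: D=1867. Highest is 1867 (Policy B).

1867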